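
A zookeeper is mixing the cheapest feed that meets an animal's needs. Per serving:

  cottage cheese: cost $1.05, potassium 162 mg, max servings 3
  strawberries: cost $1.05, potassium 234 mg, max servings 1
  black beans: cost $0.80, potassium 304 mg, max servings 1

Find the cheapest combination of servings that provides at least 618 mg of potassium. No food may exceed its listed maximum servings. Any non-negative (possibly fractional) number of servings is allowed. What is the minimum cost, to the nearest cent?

Cost per mg of potassium: black beans $0.0026, strawberries $0.0045, cottage cheese $0.0065.
Take 1 serving of black beans: +304.0 mg potassium for $0.80 (total $0.80, still need 314.0 mg).
Take 1 serving of strawberries: +234.0 mg potassium for $1.05 (total $1.85, still need 80.0 mg).
Take 0.4938 servings of cottage cheese: +80.0 mg potassium for $0.52 (total $2.37, still need 0.0 mg).
Filling from the cheapest source first is optimal under one linear minimum: $2.37.

$2.37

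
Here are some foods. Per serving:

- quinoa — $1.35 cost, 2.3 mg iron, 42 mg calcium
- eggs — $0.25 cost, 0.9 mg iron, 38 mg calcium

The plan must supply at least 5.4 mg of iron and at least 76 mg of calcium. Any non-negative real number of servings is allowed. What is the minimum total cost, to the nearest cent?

$1.50

This is a tiny linear program; its minimum lies at a vertex of the feasible set. List the vertices and price them.
quinoa only: max(5.4/2.3, 76/42) = 2.348 servings → $3.17.
eggs only: max(5.4/0.9, 76/38) = 6 servings → $1.50.
quinoa + eggs with both targets exact would need a negative amount; discard.
So the least-cost plan costs $1.50.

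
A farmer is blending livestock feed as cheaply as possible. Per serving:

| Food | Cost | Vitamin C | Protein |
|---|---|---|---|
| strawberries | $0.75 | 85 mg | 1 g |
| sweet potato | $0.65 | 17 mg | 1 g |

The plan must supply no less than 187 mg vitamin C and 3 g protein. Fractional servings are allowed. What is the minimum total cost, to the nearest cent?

strawberries only: max(187/85, 3/1) = 3 servings → $2.25.
sweet potato only: max(187/17, 3/1) = 11 servings → $7.15.
strawberries + sweet potato with both tight: 2 servings and 1 serving → $2.15.
Cheapest feasible corner: $2.15.

$2.15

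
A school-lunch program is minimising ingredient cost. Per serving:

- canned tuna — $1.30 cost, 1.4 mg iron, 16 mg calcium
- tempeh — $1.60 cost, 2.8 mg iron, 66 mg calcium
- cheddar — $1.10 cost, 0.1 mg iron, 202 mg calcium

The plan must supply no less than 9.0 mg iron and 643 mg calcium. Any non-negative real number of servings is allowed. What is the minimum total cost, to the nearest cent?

Minimising a linear cost over {iron ≥ 9.0, calcium ≥ 643, servings ≥ 0} — the optimum is at a vertex, using one or two foods.
canned tuna only: max(9.0/1.4, 643/16) = 40.19 servings → $52.24.
tempeh only: max(9.0/2.8, 643/66) = 9.742 servings → $15.59.
cheddar only: max(9.0/0.1, 643/202) = 90 servings → $99.00.
canned tuna + tempeh: the both-tight solution has a negative serving — not a feasible corner.
canned tuna + cheddar with both tight: 6.236 servings and 2.689 servings → $11.07.
tempeh + cheddar with both tight: 3.137 servings and 2.158 servings → $7.39.
The minimum over all feasible corners is $7.39.

$7.39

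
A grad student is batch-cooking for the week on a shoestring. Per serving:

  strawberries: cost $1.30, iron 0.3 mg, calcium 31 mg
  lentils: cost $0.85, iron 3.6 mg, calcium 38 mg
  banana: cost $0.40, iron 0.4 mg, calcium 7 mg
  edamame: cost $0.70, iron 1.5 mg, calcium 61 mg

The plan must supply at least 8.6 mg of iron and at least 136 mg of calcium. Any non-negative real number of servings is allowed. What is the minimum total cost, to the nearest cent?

$2.38

For a min-cost LP with two ≥-constraints, a basic feasible solution has at most two positive variables.
strawberries only: max(8.6/0.3, 136/31) = 28.67 servings → $37.27.
lentils only: max(8.6/3.6, 136/38) = 3.579 servings → $3.04.
banana only: max(8.6/0.4, 136/7) = 21.5 servings → $8.60.
edamame only: max(8.6/1.5, 136/61) = 5.733 servings → $4.01.
strawberries + lentils with both tight: 1.625 servings and 2.253 servings → $4.03.
strawberries + banana: intersection lies outside the first quadrant.
strawberries + edamame with both targets exact would need a negative amount; discard.
lentils + banana with both tight: 0.58 servings and 16.28 servings → $7.00.
lentils + edamame with both tight: 1.972 servings and 1.001 servings → $2.38.
banana + edamame with both targets exact would need a negative amount; discard.
The minimum over all feasible corners is $2.38.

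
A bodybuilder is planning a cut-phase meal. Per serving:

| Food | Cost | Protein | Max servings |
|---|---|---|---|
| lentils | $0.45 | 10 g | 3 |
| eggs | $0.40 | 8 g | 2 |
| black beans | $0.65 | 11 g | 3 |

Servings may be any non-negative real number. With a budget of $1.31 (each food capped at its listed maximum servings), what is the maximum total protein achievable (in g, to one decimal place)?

29.1 g

Protein per dollar: lentils 22.22, eggs 20, black beans 16.92.
Take 2.911 servings of lentils: spends $1.31, +29.1 g protein (running total 29.1 g).
Filling greedily by protein-per-dollar is optimal for one linear limit, giving 29.1 g.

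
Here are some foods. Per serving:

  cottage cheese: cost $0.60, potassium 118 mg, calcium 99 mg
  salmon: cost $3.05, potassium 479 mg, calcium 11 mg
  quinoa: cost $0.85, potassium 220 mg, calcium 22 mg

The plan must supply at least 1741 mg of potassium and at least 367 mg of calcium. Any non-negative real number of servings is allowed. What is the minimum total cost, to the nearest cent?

cottage cheese only: max(1741/118, 367/99) = 14.75 servings → $8.85.
salmon only: max(1741/479, 367/11) = 33.36 servings → $101.76.
quinoa only: max(1741/220, 367/22) = 16.68 servings → $14.18.
cottage cheese + salmon with both tight: 3.396 servings and 2.798 servings → $10.57.
cottage cheese + quinoa with both tight: 2.212 servings and 6.727 servings → $7.05.
salmon + quinoa: the both-tight solution has a negative serving — not a feasible corner.
Cheapest feasible corner: $7.05.

$7.05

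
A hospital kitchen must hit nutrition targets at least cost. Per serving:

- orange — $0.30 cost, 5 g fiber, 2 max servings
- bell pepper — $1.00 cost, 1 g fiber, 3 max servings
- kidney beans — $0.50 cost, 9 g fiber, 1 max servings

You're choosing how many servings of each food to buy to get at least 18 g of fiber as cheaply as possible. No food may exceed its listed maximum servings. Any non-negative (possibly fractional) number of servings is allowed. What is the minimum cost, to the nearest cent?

Cost per g of fiber: kidney beans $0.0556, orange $0.0600, bell pepper $1.0000.
Take 1 serving of kidney beans: +9.0 g fiber for $0.50 (total $0.50, still need 9.0 g).
Take 1.8 servings of orange: +9.0 g fiber for $0.54 (total $1.04, still need 0.0 g).
Greedy by cheapest-per-g is optimal for a single linear constraint, so the minimum cost is $1.04.

$1.04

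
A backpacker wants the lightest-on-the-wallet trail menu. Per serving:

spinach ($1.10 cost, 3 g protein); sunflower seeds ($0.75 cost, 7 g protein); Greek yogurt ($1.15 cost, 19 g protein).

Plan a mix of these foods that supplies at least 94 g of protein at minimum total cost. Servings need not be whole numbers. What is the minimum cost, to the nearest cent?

$5.69

Cost per g of protein: Greek yogurt $0.0605, sunflower seeds $0.1071, spinach $0.3667.
With no serving limits, use only Greek yogurt: 94 g / 19 g = 4.947 servings × $1.15 = $5.69.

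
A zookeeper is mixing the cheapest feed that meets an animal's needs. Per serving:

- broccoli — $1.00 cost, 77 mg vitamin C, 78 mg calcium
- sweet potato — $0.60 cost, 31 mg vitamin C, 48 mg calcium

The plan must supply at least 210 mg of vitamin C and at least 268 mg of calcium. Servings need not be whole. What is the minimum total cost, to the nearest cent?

$3.38

Two binding constraints pin down two serving amounts, so the optimal mix uses at most two foods. The candidates are each food alone (scaled to the tighter of vitamin C/calcium) and each pair with both constraints tight.
broccoli only: max(210/77, 268/78) = 3.436 servings → $3.44.
sweet potato only: max(210/31, 268/48) = 6.774 servings → $4.06.
broccoli + sweet potato with both tight: 1.387 servings and 3.33 servings → $3.38.
So the least-cost plan costs $3.38.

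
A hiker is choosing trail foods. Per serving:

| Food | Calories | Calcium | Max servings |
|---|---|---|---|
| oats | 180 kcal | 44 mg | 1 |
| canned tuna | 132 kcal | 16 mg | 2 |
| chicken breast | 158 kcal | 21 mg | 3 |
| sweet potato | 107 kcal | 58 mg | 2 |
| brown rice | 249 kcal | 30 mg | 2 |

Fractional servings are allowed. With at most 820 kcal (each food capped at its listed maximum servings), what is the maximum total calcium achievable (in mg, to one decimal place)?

Calcium per kcal: sweet potato 0.5421, oats 0.2444, chicken breast 0.1329, canned tuna 0.1212, brown rice 0.1205.
Take 2 servings of sweet potato: uses 214 kcal, +116.0 mg calcium (running total 116.0 mg).
Take 1 serving of oats: uses 180 kcal, +44.0 mg calcium (running total 160.0 mg).
Take 2.696 servings of chicken breast: uses 426 kcal, +56.6 mg calcium (running total 216.6 mg).
Greedy by best ratio exhausts the calories allowance optimally: 216.6 mg.

216.6 mg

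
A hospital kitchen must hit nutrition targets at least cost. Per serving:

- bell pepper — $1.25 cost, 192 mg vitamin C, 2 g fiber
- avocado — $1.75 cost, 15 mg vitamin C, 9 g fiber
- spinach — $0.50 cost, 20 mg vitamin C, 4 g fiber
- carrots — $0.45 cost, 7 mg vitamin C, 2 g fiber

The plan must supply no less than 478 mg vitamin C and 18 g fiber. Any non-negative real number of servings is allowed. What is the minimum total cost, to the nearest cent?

$4.38

Two binding constraints pin down two serving amounts, so the optimal mix uses at most two foods. The candidates are each food alone (scaled to the tighter of vitamin C/fiber) and each pair with both constraints tight.
bell pepper only: max(478/192, 18/2) = 9 servings → $11.25.
avocado only: max(478/15, 18/9) = 31.87 servings → $55.77.
spinach only: max(478/20, 18/4) = 23.9 servings → $11.95.
carrots only: max(478/7, 18/2) = 68.29 servings → $30.73.
bell pepper + avocado with both tight: 2.375 servings and 1.472 servings → $5.54.
bell pepper + spinach with both tight: 2.132 servings and 3.434 servings → $4.38.
bell pepper + carrots with both tight: 2.243 servings and 6.757 servings → $5.84.
avocado + spinach with both targets exact would need a negative amount; discard.
avocado + carrots: the both-tight solution has a negative serving — not a feasible corner.
spinach + carrots: intersection lies outside the first quadrant.
So the least-cost plan costs $4.38.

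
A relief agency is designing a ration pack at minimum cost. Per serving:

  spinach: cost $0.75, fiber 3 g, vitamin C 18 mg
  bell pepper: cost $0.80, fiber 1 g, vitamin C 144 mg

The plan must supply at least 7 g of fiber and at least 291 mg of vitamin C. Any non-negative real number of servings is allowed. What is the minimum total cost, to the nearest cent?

With two linear requirements the optimum uses one or two foods; enumerate the corners.
spinach only: max(7/3, 291/18) = 16.17 servings → $12.12.
bell pepper only: max(7/1, 291/144) = 7 servings → $5.60.
spinach + bell pepper with both tight: 1.732 servings and 1.804 servings → $2.74.
The minimum over all feasible corners is $2.74.

$2.74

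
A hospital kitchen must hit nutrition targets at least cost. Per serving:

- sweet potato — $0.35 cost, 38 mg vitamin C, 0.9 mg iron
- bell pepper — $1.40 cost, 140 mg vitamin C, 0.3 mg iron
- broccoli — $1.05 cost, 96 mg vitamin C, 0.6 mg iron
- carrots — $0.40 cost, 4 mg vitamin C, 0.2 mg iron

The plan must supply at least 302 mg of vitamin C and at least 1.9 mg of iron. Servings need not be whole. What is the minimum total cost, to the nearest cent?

$2.78

A basic optimal solution has at most two foods positive. Try each food alone and each pair with both targets met exactly.
sweet potato only: max(302/38, 1.9/0.9) = 7.947 servings → $2.78.
bell pepper only: max(302/140, 1.9/0.3) = 6.333 servings → $8.87.
broccoli only: max(302/96, 1.9/0.6) = 3.167 servings → $3.33.
carrots only: max(302/4, 1.9/0.2) = 75.5 servings → $30.20.
sweet potato + bell pepper with both tight: 1.531 servings and 1.742 servings → $2.97.
sweet potato + broccoli with both tight: 0.01887 servings and 3.138 servings → $3.30.
sweet potato + carrots: the both-tight solution has a negative serving — not a feasible corner.
bell pepper + broccoli: the both-tight solution has a negative serving — not a feasible corner.
bell pepper + carrots with both tight: 1.97 servings and 6.545 servings → $5.38.
broccoli + carrots with both tight: 3.143 servings and 0.07143 servings → $3.33.
Cheapest feasible corner: $2.78.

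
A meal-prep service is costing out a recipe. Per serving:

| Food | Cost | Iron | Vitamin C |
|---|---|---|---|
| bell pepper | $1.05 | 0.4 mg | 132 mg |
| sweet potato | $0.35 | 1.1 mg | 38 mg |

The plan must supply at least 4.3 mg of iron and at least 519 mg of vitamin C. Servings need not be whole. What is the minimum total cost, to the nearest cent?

$4.26

Two binding constraints pin down two serving amounts, so the optimal mix uses at most two foods. The candidates are each food alone (scaled to the tighter of iron/vitamin C) and each pair with both constraints tight.
bell pepper only: max(4.3/0.4, 519/132) = 10.75 servings → $11.29.
sweet potato only: max(4.3/1.1, 519/38) = 13.66 servings → $4.78.
bell pepper + sweet potato with both tight: 3.135 servings and 2.769 servings → $4.26.
So the least-cost plan costs $4.26.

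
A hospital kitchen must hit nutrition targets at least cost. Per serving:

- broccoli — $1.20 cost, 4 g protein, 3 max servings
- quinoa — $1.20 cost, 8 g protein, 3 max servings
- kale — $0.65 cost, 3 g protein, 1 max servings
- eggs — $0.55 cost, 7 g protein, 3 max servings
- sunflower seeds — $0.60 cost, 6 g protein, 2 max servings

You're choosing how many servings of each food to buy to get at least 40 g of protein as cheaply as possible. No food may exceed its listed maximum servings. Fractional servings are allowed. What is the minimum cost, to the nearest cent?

Cost per g of protein: eggs $0.0786, sunflower seeds $0.1000, quinoa $0.1500, kale $0.2167, broccoli $0.3000.
Take 3 servings of eggs: +21.0 g protein for $1.65 (total $1.65, still need 19.0 g).
Take 2 servings of sunflower seeds: +12.0 g protein for $1.20 (total $2.85, still need 7.0 g).
Take 0.875 servings of quinoa: +7.0 g protein for $1.05 (total $3.90, still need 0.0 g).
Greedy by cheapest-per-g is optimal for a single linear constraint, so the minimum cost is $3.90.

$3.90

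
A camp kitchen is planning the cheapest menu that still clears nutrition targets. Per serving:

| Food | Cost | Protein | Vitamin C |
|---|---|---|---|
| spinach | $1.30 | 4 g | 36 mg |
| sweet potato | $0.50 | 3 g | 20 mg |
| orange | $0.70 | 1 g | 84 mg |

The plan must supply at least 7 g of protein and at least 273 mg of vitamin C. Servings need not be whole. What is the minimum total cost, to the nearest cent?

Compare the cost at each extreme point of the feasible region.
spinach only: max(7/4, 273/36) = 7.583 servings → $9.86.
sweet potato only: max(7/3, 273/20) = 13.65 servings → $6.83.
orange only: max(7/1, 273/84) = 7 servings → $4.90.
spinach + sweet potato with both targets exact would need a negative amount; discard.
spinach + orange with both tight: 1.05 servings and 2.8 servings → $3.33.
sweet potato + orange with both tight: 1.358 servings and 2.927 servings → $2.73.
The minimum over all feasible corners is $2.73.

$2.73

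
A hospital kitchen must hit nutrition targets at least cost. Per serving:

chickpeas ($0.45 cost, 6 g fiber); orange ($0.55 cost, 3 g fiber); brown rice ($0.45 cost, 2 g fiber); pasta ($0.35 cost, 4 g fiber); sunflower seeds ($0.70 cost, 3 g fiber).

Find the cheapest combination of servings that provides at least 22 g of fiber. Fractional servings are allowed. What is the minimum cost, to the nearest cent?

Cost per g of fiber: chickpeas $0.0750, pasta $0.0875, orange $0.1833, brown rice $0.2250, sunflower seeds $0.2333.
With no serving limits, use only chickpeas: 22 g / 6 g = 3.667 servings × $0.45 = $1.65.

$1.65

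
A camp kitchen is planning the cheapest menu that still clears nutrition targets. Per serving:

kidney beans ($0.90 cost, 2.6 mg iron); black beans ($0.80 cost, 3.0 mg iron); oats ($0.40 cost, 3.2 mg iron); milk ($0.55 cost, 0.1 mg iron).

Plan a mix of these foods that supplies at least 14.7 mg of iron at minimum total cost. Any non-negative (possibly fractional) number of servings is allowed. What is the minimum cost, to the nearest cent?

$1.84

Cost per mg of iron: oats $0.1250, black beans $0.2667, kidney beans $0.3462, milk $5.5000.
With no serving limits, use only oats: 14.7 mg / 3.2 mg = 4.594 servings × $0.40 = $1.84.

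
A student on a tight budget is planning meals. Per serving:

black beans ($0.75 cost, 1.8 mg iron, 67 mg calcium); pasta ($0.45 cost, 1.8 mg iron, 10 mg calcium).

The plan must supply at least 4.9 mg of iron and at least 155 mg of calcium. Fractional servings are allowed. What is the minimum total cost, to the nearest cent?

$1.90

This is a tiny linear program; its minimum lies at a vertex of the feasible set. List the vertices and price them.
black beans only: max(4.9/1.8, 155/67) = 2.722 servings → $2.04.
pasta only: max(4.9/1.8, 155/10) = 15.5 servings → $6.97.
black beans + pasta with both tight: 2.242 servings and 0.4805 servings → $1.90.
The minimum over all feasible corners is $1.90.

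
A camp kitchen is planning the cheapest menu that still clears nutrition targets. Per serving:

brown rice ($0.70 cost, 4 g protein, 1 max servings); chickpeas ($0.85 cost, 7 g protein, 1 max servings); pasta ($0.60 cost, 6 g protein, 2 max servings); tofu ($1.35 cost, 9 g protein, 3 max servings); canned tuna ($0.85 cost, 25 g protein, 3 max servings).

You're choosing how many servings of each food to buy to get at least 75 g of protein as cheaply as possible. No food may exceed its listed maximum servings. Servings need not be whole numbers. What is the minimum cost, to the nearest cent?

Cost per g of protein: canned tuna $0.0340, pasta $0.1000, chickpeas $0.1214, tofu $0.1500, brown rice $0.1750.
Take 3 servings of canned tuna: +75.0 g protein for $2.55 (total $2.55, still need 0.0 g).
Filling from the cheapest source first is optimal under one linear minimum: $2.55.

$2.55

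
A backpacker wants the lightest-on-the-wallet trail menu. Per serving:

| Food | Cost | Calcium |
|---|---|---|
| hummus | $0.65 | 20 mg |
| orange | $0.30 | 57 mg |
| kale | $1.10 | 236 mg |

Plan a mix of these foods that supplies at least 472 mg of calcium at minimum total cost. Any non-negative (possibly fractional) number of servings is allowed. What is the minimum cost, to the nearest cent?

Cost per mg of calcium: kale $0.0047, orange $0.0053, hummus $0.0325.
With no serving limits, use only kale: 472 mg / 236 mg = 2 servings × $1.10 = $2.20.

$2.20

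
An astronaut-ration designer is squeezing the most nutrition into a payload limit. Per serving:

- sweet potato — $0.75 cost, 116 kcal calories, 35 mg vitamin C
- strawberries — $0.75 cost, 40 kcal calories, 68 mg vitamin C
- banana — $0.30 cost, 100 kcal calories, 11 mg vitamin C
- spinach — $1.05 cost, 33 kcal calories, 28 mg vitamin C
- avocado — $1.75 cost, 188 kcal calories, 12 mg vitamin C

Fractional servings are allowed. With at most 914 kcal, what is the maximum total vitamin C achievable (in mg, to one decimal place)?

Vitamin C per kcal: strawberries 1.7, spinach 0.8485, sweet potato 0.3017, banana 0.11, avocado 0.06383.
With no serving limits, spend the whole calories allowance on strawberries: 914 kcal / 40 kcal × 68 mg = 1553.8 mg.

1553.8 mg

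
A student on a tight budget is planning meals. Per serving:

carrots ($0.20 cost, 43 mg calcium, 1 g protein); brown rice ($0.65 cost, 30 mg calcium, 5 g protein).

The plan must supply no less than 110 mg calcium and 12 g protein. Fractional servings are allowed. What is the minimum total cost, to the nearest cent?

An LP optimum is at a vertex; with two nutrient constraints at most two foods are used. Check each candidate.
carrots only: max(110/43, 12/1) = 12 servings → $2.40.
brown rice only: max(110/30, 12/5) = 3.667 servings → $2.38.
carrots + brown rice with both tight: 1.027 servings and 2.195 servings → $1.63.
Cheapest feasible corner: $1.63.

$1.63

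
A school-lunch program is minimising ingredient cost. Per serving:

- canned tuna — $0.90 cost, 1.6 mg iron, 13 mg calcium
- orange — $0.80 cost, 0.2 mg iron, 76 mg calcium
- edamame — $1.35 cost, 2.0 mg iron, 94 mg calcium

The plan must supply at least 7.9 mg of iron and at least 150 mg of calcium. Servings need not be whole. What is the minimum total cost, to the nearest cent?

$4.69

At the optimum either one food covers both requirements or two foods hit both targets exactly; no other combination can be cheaper.
canned tuna only: max(7.9/1.6, 150/13) = 11.54 servings → $10.38.
orange only: max(7.9/0.2, 150/76) = 39.5 servings → $31.60.
edamame only: max(7.9/2.0, 150/94) = 3.95 servings → $5.33.
canned tuna + orange with both tight: 4.793 servings and 1.154 servings → $5.24.
canned tuna + edamame with both tight: 3.558 servings and 1.104 servings → $4.69.
orange + edamame: intersection lies outside the first quadrant.
So the least-cost plan costs $4.69.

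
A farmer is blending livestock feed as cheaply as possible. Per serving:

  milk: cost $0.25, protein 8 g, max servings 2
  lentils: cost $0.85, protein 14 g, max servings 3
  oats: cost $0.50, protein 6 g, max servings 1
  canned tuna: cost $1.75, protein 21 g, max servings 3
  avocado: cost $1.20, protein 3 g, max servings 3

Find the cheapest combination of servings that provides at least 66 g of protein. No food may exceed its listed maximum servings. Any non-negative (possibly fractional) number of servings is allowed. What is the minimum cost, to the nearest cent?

Cost per g of protein: milk $0.0312, lentils $0.0607, oats $0.0833, canned tuna $0.0833, avocado $0.4000.
Take 2 servings of milk: +16.0 g protein for $0.50 (total $0.50, still need 50.0 g).
Take 3 servings of lentils: +42.0 g protein for $2.55 (total $3.05, still need 8.0 g).
Take 1 serving of oats: +6.0 g protein for $0.50 (total $3.55, still need 2.0 g).
Take 0.09524 servings of canned tuna: +2.0 g protein for $0.17 (total $3.72, still need 0.0 g).
Filling from the cheapest source first is optimal under one linear minimum: $3.72.

$3.72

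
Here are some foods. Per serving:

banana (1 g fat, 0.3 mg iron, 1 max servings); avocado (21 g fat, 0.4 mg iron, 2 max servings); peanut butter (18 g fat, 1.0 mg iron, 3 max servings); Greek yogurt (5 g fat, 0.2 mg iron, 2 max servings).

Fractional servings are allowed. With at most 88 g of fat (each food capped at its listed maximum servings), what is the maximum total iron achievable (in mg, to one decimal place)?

Iron per g fat: banana 0.3, peanut butter 0.05556, Greek yogurt 0.04, avocado 0.01905.
Take 1 serving of banana: uses 1 g fat, +0.3 mg iron (running total 0.3 mg).
Take 3 servings of peanut butter: uses 54 g fat, +3.0 mg iron (running total 3.3 mg).
Take 2 servings of Greek yogurt: uses 10 g fat, +0.4 mg iron (running total 3.7 mg).
Take 1.095 servings of avocado: uses 23 g fat, +0.4 mg iron (running total 4.1 mg).
Greedy by best ratio exhausts the fat allowance optimally: 4.1 mg.

4.1 mg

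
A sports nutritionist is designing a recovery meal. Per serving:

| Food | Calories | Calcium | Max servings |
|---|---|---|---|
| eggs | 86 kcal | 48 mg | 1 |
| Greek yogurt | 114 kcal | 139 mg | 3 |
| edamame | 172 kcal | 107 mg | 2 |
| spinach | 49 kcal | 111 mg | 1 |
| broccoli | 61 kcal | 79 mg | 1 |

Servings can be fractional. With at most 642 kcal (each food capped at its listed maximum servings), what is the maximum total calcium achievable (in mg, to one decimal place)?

Calcium per kcal: spinach 2.265, broccoli 1.295, Greek yogurt 1.219, edamame 0.6221, eggs 0.5581.
Take 1 serving of spinach: uses 49 kcal, +111.0 mg calcium (running total 111.0 mg).
Take 1 serving of broccoli: uses 61 kcal, +79.0 mg calcium (running total 190.0 mg).
Take 3 servings of Greek yogurt: uses 342 kcal, +417.0 mg calcium (running total 607.0 mg).
Take 1.105 servings of edamame: uses 190 kcal, +118.2 mg calcium (running total 725.2 mg).
Greedy by best ratio exhausts the calories allowance optimally: 725.2 mg.

725.2 mg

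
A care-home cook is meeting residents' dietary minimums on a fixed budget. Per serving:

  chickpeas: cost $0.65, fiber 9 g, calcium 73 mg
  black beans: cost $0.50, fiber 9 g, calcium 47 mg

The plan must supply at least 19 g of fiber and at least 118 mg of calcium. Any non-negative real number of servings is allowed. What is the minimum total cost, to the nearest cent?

$1.16

At the optimum either one food covers both requirements or two foods hit both targets exactly; no other combination can be cheaper.
chickpeas only: max(19/9, 118/73) = 2.111 servings → $1.37.
black beans only: max(19/9, 118/47) = 2.511 servings → $1.26.
chickpeas + black beans with both tight: 0.7222 servings and 1.389 servings → $1.16.
Cheapest feasible corner: $1.16.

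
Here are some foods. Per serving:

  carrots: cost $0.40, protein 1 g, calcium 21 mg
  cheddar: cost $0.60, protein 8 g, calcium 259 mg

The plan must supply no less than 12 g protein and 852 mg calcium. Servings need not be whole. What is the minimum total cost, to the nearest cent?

Compare the cost at each extreme point of the feasible region.
carrots only: max(12/1, 852/21) = 40.57 servings → $16.23.
cheddar only: max(12/8, 852/259) = 3.29 servings → $1.97.
carrots + cheddar with both targets exact would need a negative amount; discard.
So the least-cost plan costs $1.97.

$1.97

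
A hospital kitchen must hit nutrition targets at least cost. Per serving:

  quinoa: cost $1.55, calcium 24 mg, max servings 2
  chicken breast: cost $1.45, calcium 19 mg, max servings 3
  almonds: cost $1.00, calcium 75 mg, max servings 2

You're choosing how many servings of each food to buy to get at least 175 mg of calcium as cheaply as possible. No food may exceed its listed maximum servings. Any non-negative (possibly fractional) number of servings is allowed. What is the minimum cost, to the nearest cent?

$3.61

Cost per mg of calcium: almonds $0.0133, quinoa $0.0646, chicken breast $0.0763.
Take 2 servings of almonds: +150.0 mg calcium for $2.00 (total $2.00, still need 25.0 mg).
Take 1.042 servings of quinoa: +25.0 mg calcium for $1.61 (total $3.61, still need 0.0 mg).
Greedy by cheapest-per-mg is optimal for a single linear constraint, so the minimum cost is $3.61.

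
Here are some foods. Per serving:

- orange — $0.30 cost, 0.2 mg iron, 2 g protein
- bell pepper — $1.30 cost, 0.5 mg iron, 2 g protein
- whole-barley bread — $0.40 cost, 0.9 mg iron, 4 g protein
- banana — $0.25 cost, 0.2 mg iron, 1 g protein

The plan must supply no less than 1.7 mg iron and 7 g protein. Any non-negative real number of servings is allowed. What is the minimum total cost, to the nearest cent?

$0.76

The cheapest plan sits at a corner of the feasible region — with two constraints it uses at most two foods.
orange only: max(1.7/0.2, 7/2) = 8.5 servings → $2.55.
bell pepper only: max(1.7/0.5, 7/2) = 3.5 servings → $4.55.
whole-barley bread only: max(1.7/0.9, 7/4) = 1.889 servings → $0.76.
banana only: max(1.7/0.2, 7/1) = 8.5 servings → $2.12.
orange + bell pepper with both tight: 0.1667 servings and 3.333 servings → $4.38.
orange + whole-barley bread: the both-tight solution has a negative serving — not a feasible corner.
orange + banana with both targets exact would need a negative amount; discard.
bell pepper + whole-barley bread with both tight: 2.5 servings and 0.5 servings → $3.45.
bell pepper + banana with both tight: 3 servings and 1 serving → $4.15.
whole-barley bread + banana: intersection lies outside the first quadrant.
The minimum over all feasible corners is $0.76.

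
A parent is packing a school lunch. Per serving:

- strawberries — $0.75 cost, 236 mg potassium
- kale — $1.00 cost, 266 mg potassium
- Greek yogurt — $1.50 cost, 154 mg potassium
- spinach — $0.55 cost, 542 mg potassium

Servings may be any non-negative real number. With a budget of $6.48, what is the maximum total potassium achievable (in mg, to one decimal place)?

Potassium per dollar: spinach 985.5, strawberries 314.7, kale 266, Greek yogurt 102.7.
With no serving limits, spend the whole cost allowance on spinach: $6.48 / $0.55 × 542 mg = 6385.7 mg.

6385.7 mg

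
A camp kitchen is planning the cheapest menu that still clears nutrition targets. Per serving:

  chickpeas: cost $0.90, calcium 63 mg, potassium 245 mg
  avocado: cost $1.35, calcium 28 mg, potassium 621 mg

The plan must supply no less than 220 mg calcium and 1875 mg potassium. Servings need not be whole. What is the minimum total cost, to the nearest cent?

Minimising a linear cost over {calcium ≥ 220, potassium ≥ 1875, servings ≥ 0} — the optimum is at a vertex, using one or two foods.
chickpeas only: max(220/63, 1875/245) = 7.653 servings → $6.89.
avocado only: max(220/28, 1875/621) = 7.857 servings → $10.61.
chickpeas + avocado with both tight: 2.607 servings and 1.991 servings → $5.03.
So the least-cost plan costs $5.03.

$5.03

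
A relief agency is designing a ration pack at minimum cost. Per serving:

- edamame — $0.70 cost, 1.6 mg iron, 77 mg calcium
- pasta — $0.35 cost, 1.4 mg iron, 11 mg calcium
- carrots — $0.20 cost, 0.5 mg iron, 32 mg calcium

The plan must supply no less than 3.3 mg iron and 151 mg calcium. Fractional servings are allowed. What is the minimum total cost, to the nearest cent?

For a min-cost LP with two ≥-constraints, a basic feasible solution has at most two positive variables.
edamame only: max(3.3/1.6, 151/77) = 2.062 servings → $1.44.
pasta only: max(3.3/1.4, 151/11) = 13.73 servings → $4.80.
carrots only: max(3.3/0.5, 151/32) = 6.6 servings → $1.32.
edamame + pasta with both tight: 1.941 servings and 0.1386 servings → $1.41.
edamame + carrots: the both-tight solution has a negative serving — not a feasible corner.
pasta + carrots with both tight: 0.7659 servings and 4.455 servings → $1.16.
Cheapest feasible corner: $1.16.

$1.16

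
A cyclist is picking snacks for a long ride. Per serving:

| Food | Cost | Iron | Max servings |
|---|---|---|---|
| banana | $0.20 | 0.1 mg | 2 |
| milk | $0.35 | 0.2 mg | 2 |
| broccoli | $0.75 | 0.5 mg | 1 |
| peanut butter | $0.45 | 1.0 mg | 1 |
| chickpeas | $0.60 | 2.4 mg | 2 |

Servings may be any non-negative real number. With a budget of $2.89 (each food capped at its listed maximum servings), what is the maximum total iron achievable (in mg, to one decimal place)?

Iron per dollar: chickpeas 4, peanut butter 2.222, broccoli 0.6667, milk 0.5714, banana 0.5.
Take 2 servings of chickpeas: spends $1.20, +4.8 mg iron (running total 4.8 mg).
Take 1 serving of peanut butter: spends $0.45, +1.0 mg iron (running total 5.8 mg).
Take 1 serving of broccoli: spends $0.75, +0.5 mg iron (running total 6.3 mg).
Take 1.4 servings of milk: spends $0.49, +0.3 mg iron (running total 6.6 mg).
Greedy by best ratio exhausts the cost allowance optimally: 6.6 mg.

6.6 mg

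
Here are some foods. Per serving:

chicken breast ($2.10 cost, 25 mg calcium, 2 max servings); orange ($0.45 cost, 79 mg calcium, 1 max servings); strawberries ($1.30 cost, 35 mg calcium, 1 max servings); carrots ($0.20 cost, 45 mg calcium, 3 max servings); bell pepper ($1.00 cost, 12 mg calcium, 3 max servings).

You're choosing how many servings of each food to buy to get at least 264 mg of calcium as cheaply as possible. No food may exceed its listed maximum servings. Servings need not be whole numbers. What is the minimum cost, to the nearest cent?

Cost per mg of calcium: carrots $0.0044, orange $0.0057, strawberries $0.0371, bell pepper $0.0833, chicken breast $0.0840.
Take 3 servings of carrots: +135.0 mg calcium for $0.60 (total $0.60, still need 129.0 mg).
Take 1 serving of orange: +79.0 mg calcium for $0.45 (total $1.05, still need 50.0 mg).
Take 1 serving of strawberries: +35.0 mg calcium for $1.30 (total $2.35, still need 15.0 mg).
Take 1.25 servings of bell pepper: +15.0 mg calcium for $1.25 (total $3.60, still need 0.0 mg).
Greedy by cheapest-per-mg is optimal for a single linear constraint, so the minimum cost is $3.60.

$3.60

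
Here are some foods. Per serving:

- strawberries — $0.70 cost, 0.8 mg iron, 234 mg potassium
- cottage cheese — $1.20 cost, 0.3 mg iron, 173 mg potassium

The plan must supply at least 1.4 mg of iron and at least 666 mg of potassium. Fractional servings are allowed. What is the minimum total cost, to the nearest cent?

Compare the cost at each extreme point of the feasible region.
strawberries only: max(1.4/0.8, 666/234) = 2.846 servings → $1.99.
cottage cheese only: max(1.4/0.3, 666/173) = 4.667 servings → $5.60.
strawberries + cottage cheese with both tight: 0.6217 servings and 3.009 servings → $4.05.
The minimum over all feasible corners is $1.99.

$1.99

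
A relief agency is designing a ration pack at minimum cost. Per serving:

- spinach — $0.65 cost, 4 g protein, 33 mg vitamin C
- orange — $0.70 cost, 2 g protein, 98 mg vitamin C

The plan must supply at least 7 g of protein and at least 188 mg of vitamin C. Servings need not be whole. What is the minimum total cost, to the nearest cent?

spinach only: max(7/4, 188/33) = 5.697 servings → $3.70.
orange only: max(7/2, 188/98) = 3.5 servings → $2.45.
spinach + orange with both tight: 0.9509 servings and 1.598 servings → $1.74.
So the least-cost plan costs $1.74.

$1.74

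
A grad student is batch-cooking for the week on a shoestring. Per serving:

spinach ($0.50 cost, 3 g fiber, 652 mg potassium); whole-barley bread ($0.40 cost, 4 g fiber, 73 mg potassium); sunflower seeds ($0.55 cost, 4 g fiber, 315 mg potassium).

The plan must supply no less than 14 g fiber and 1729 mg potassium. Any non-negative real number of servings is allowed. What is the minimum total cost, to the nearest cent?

Compare the cost at each extreme point of the feasible region.
spinach only: max(14/3, 1729/652) = 4.667 servings → $2.33.
whole-barley bread only: max(14/4, 1729/73) = 23.68 servings → $9.47.
sunflower seeds only: max(14/4, 1729/315) = 5.489 servings → $3.02.
spinach + whole-barley bread with both tight: 2.467 servings and 1.65 servings → $1.89.
spinach + sunflower seeds with both tight: 1.507 servings and 2.37 servings → $2.06.
whole-barley bread + sunflower seeds with both targets exact would need a negative amount; discard.
Cheapest feasible corner: $1.89.

$1.89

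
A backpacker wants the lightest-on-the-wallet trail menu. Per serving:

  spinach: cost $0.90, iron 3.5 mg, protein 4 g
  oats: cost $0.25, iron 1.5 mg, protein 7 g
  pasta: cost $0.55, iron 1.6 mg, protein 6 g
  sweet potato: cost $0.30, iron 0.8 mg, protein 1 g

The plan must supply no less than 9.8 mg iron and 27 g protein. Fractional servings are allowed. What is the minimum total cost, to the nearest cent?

Two binding constraints pin down two serving amounts, so the optimal mix uses at most two foods. The candidates are each food alone (scaled to the tighter of iron/protein) and each pair with both constraints tight.
spinach only: max(9.8/3.5, 27/4) = 6.75 servings → $6.08.
oats only: max(9.8/1.5, 27/7) = 6.533 servings → $1.63.
pasta only: max(9.8/1.6, 27/6) = 6.125 servings → $3.37.
sweet potato only: max(9.8/0.8, 27/1) = 27 servings → $8.10.
spinach + oats with both tight: 1.519 servings and 2.989 servings → $2.11.
spinach + pasta with both tight: 1.068 servings and 3.788 servings → $3.04.
spinach + sweet potato with both targets exact would need a negative amount; discard.
oats + pasta: intersection lies outside the first quadrant.
oats + sweet potato with both tight: 2.878 servings and 6.854 servings → $2.78.
pasta + sweet potato with both tight: 3.688 servings and 4.875 servings → $3.49.
So the least-cost plan costs $1.63.

$1.63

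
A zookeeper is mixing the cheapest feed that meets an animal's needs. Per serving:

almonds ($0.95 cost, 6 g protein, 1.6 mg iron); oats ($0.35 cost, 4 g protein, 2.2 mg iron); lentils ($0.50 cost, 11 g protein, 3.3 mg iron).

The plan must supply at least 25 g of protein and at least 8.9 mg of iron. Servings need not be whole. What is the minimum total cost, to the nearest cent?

almonds only: max(25/6, 8.9/1.6) = 5.562 servings → $5.28.
oats only: max(25/4, 8.9/2.2) = 6.25 servings → $2.19.
lentils only: max(25/11, 8.9/3.3) = 2.697 servings → $1.35.
almonds + oats with both tight: 2.853 servings and 1.971 servings → $3.40.
almonds + lentils: intersection lies outside the first quadrant.
oats + lentils with both tight: 1.4 servings and 1.764 servings → $1.37.
So the least-cost plan costs $1.35.

$1.35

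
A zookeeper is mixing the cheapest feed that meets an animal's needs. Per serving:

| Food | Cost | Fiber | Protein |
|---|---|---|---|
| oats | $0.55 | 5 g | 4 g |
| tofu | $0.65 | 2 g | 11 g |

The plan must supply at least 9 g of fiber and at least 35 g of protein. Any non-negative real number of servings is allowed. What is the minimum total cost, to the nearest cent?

The cheapest plan sits at a corner of the feasible region — with two constraints it uses at most two foods.
oats only: max(9/5, 35/4) = 8.75 servings → $4.81.
tofu only: max(9/2, 35/11) = 4.5 servings → $2.92.
oats + tofu with both tight: 0.617 servings and 2.957 servings → $2.26.
The minimum over all feasible corners is $2.26.

$2.26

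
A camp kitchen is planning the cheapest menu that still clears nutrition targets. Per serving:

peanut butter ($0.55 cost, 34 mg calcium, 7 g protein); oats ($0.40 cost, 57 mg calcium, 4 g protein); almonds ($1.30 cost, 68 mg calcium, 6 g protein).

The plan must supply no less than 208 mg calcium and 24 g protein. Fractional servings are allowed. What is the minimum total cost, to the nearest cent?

The cheapest plan sits at a corner of the feasible region — with two constraints it uses at most two foods.
peanut butter only: max(208/34, 24/7) = 6.118 servings → $3.36.
oats only: max(208/57, 24/4) = 6 servings → $2.40.
almonds only: max(208/68, 24/6) = 4 servings → $5.20.
peanut butter + oats with both tight: 2.038 servings and 2.433 servings → $2.09.
peanut butter + almonds with both tight: 1.412 servings and 2.353 servings → $3.84.
oats + almonds: the both-tight solution has a negative serving — not a feasible corner.
The minimum over all feasible corners is $2.09.

$2.09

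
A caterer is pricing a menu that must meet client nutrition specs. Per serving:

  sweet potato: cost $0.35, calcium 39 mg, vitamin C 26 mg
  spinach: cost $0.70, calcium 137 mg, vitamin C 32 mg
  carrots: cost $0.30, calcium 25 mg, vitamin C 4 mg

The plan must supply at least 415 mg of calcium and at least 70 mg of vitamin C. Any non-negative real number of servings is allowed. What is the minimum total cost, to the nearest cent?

Compare the cost at each extreme point of the feasible region.
sweet potato only: max(415/39, 70/26) = 10.64 servings → $3.72.
spinach only: max(415/137, 70/32) = 3.029 servings → $2.12.
carrots only: max(415/25, 70/4) = 17.5 servings → $5.25.
sweet potato + spinach: the both-tight solution has a negative serving — not a feasible corner.
sweet potato + carrots with both tight: 0.1822 servings and 16.32 servings → $4.96.
spinach + carrots with both tight: 0.3571 servings and 14.64 servings → $4.64.
So the least-cost plan costs $2.12.

$2.12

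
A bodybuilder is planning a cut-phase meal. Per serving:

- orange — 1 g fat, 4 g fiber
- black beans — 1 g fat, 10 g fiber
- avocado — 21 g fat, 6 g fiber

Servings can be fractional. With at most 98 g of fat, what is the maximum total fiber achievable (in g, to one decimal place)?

980.0 g

Fiber per g fat: black beans 10, orange 4, avocado 0.2857.
With no serving limits, spend the whole fat allowance on black beans: 98 g / 1 g × 10 g = 980.0 g.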